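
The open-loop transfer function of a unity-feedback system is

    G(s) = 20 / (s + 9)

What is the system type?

Type 0

The denominator has no factor of s at the origin — no free integrator — so this is a Type 0 system.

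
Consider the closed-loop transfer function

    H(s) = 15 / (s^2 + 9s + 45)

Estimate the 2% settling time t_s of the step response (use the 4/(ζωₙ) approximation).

t_s ≈ 0.8889 s

Comparing s^2 + 9s + 45 to s^2 + 2ζωₙs + ωₙ²: ωₙ = √45 ≈ 6.708 rad/s and ζ = 9/(2·√45) ≈ 0.6708.
ζωₙ = 9/2 = 4.5, so t_s ≈ 4/(ζωₙ) = 4/4.5 ≈ 0.8889 s.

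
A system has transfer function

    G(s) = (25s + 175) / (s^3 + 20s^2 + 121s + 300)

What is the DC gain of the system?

G(0) = 7/12 ≈ 0.5833

Set s = 0: G(0) = (175) / (300) = 7/12.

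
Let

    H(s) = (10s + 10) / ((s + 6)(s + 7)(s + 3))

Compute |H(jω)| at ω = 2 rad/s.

Substitute s = j2: numerator = 10 + j20, denominator = 62 + j154.
|H(j2)| = |10 + j20| / |62 + j154| = 22.361 / 166.01 ≈ 0.1347.

|H(j2)| ≈ 0.1347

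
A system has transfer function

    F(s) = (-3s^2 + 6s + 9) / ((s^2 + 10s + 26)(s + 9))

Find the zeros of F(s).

s = 3, -1

Set the numerator to zero: -3s^2 + 6s + 9 = 0, i.e. -3·(s^2 - 2s - 3) = 0.
Factoring: (s - 3)(s + 1) = 0.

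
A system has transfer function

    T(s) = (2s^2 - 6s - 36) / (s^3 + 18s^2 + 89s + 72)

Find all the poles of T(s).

The poles are the roots of the denominator s^3 + 18s^2 + 89s + 72 = 0.
Trying s = -8: the polynomial evaluates to 0, so (s + 8) is a factor.
Dividing out leaves s^2 + 10s + 9 = 0.
Factoring the quadratic: (s + 9)(s + 1) = 0.

s = -8, -9, -1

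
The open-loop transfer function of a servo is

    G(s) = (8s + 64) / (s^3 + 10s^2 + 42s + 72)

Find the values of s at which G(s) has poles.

The poles are the roots of the denominator s^3 + 10s^2 + 42s + 72 = 0.
Trying s = -4: the polynomial evaluates to 0, so (s + 4) is a factor.
Dividing out leaves s^2 + 6s + 18 = 0.
The quadratic formula then gives s = -3 ± 3j.

s = -3 ± 3j, -4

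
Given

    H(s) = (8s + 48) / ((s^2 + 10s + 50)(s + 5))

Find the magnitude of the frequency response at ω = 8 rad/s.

|H(j8)| ≈ 0.1044

Substitute s = j8: numerator = 48 + j64, denominator = -710 + j288.
|H(j8)| = |48 + j64| / |-710 + j288| = 80 / 766.19 ≈ 0.1044.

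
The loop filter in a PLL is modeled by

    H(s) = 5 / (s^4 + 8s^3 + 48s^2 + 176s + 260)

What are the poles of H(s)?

s = -1 + 5j, -1 - 5j, -3 + j, -3 - j

The poles are the roots of the denominator s^4 + 8s^3 + 48s^2 + 176s + 260 = 0.
No real roots exist; factor into two real quadratics: (s^2 + 2s + 26)(s^2 + 6s + 10) = 0.
Each quadratic gives a conjugate pair via the quadratic formula.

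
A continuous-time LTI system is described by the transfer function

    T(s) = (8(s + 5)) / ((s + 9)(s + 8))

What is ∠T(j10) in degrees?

At s = j10: numerator = 40 + j80, denominator = -28 + j170.
∠T = ∠num − ∠den = 63.435° − (99.353°) = -35.92°.

∠T(j10) ≈ -35.92°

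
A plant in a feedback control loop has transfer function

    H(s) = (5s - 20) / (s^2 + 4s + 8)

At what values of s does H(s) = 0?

s = 4

Set the numerator to zero: 5s - 20 = 0, i.e. 5·(s - 4) = 0.
So s = 4.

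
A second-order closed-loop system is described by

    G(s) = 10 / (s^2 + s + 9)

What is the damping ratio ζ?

Compare the denominator to the standard form s^2 + 2ζωₙs + ωₙ².
ωₙ² = 9, so ωₙ = 3 rad/s.
2ζωₙ = 1, so ζ = 1/(2·3) ≈ 0.1667.

ζ ≈ 0.1667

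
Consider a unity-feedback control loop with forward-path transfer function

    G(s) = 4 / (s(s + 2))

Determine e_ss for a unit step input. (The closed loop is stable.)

e_ss = 0

G(s) has one pole at the origin.
This is a Type 1 system; for a step input the steady-state error is zero.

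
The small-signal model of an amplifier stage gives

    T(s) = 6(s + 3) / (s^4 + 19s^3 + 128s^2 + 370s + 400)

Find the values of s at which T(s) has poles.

The poles are the roots of the denominator s^4 + 19s^3 + 128s^2 + 370s + 400 = 0.
Trying s = -5: the polynomial evaluates to 0, so (s + 5) is a factor.
Dividing out leaves s^3 + 14s^2 + 58s + 80 = 0.
This factors further as (s^2 + 6s + 10)(s + 8) = 0.

s = -3 + j, -3 - j, -5, -8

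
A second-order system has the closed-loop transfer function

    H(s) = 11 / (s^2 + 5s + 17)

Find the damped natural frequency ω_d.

Comparing s^2 + 5s + 17 to s^2 + 2ζωₙs + ωₙ²: ωₙ = √17 ≈ 4.123 rad/s and ζ = 5/(2·√17) ≈ 0.6063.
ζωₙ = 5/2 = 2.5, so ω_d = ωₙ√(1−ζ²) = √(ωₙ² − (ζωₙ)²) = √(17 − 2.5²) = √10.75 ≈ 3.279 rad/s.

ω_d ≈ 3.279 rad/s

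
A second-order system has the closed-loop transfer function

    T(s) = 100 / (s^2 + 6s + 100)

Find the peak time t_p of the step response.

Comparing s^2 + 6s + 100 to s^2 + 2ζωₙs + ωₙ²: ωₙ = 10 rad/s and ζ = 6/(2·10) = 0.3.
ζωₙ = 6/2 = 3, so ω_d = ωₙ√(1−ζ²) = √(ωₙ² − (ζωₙ)²) = √(100 − 3²) = √91 ≈ 9.539 rad/s.
t_p = π/ω_d = π/9.539 ≈ 0.3293 s.

t_p ≈ 0.3293 s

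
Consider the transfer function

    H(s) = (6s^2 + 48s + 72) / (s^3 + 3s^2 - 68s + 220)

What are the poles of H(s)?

s = 4 ± 2j, -11

The poles are the roots of the denominator s^3 + 3s^2 - 68s + 220 = 0.
Trying s = -11: the polynomial evaluates to 0, so (s + 11) is a factor.
Dividing out leaves s^2 - 8s + 20 = 0.
The quadratic formula then gives s = 4 ± 2j.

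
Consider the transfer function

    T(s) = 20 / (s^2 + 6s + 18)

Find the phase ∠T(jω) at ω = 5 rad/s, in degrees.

∠T(j5) ≈ -103.1°

At s = j5: numerator = 20, denominator = -7 + j30.
∠T = ∠num − ∠den = 0° − (103.13°) = -103.1°.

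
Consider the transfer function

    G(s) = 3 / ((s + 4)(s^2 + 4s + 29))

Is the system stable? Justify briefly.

stable

The poles can be read from the denominator factors: s = -4, -2 ± 5j.
Since all poles lie strictly in the left half-plane, the system is stable.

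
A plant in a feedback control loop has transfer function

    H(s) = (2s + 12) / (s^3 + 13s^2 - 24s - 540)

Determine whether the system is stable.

The denominator s^3 + 13s^2 - 24s - 540 factors as (s - 6)(s + 9)(s + 10), giving poles at s = 6, -9, -10.
Since the pole(s) at s = 6 lie in the right half-plane, the system is unstable.

unstable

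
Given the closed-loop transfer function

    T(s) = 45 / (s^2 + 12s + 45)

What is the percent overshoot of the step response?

Comparing s^2 + 12s + 45 to s^2 + 2ζωₙs + ωₙ²: ωₙ = √45 ≈ 6.708 rad/s and ζ = 12/(2·√45) ≈ 0.8944.
%OS = 100·exp(−πζ/√(1−ζ²)) = 100·exp(−π·0.8944/√(1−0.8944²)) ≈ 0.187%.

%OS ≈ 0.187%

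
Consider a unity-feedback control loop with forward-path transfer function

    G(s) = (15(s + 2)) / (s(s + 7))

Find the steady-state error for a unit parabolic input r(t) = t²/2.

G(s) has one pole at the origin.
This is a Type 1 system; Ka = lim_{s→0} s^2·G(s) = 0, so the steady-state error for a parabola input is infinite.

e_ss = ∞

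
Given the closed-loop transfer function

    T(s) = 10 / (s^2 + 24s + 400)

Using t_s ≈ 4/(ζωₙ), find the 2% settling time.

t_s ≈ 0.3333 s

Comparing s^2 + 24s + 400 to s^2 + 2ζωₙs + ωₙ²: ωₙ = 20 rad/s and ζ = 24/(2·20) = 0.6.
ζωₙ = 24/2 = 12, so t_s ≈ 4/(ζωₙ) = 4/12 ≈ 0.3333 s.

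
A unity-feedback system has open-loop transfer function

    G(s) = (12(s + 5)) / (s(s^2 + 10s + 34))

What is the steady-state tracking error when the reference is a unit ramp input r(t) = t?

G(s) has one pole at the origin.
This is a Type 1 system. Kv = lim_{s→0} s·G(s) = 60/34 = 30/17.
e_ss = 1/Kv = 1/(30/17) = 17/30 ≈ 0.5667.

e_ss = 0.5667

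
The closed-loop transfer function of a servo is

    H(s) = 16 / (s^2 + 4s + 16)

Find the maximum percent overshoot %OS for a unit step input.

Comparing s^2 + 4s + 16 to s^2 + 2ζωₙs + ωₙ²: ωₙ = 4 rad/s and ζ = 4/(2·4) = 0.5.
%OS = 100·exp(−πζ/√(1−ζ²)) = 100·exp(−π·0.5/√(1−0.5²)) ≈ 16.3%.

%OS ≈ 16.3%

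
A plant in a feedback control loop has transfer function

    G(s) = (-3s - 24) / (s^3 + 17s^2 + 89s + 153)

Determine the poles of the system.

The poles are the roots of the denominator s^3 + 17s^2 + 89s + 153 = 0.
Trying s = -9: the polynomial evaluates to 0, so (s + 9) is a factor.
Dividing out leaves s^2 + 8s + 17 = 0.
The quadratic formula then gives s = -4 ± 1j.

s = -4 ± j, -9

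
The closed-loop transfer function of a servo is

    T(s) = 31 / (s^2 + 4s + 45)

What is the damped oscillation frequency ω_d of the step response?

Comparing s^2 + 4s + 45 to s^2 + 2ζωₙs + ωₙ²: ωₙ = √45 ≈ 6.708 rad/s and ζ = 4/(2·√45) ≈ 0.2981.
ζωₙ = 4/2 = 2, so ω_d = ωₙ√(1−ζ²) = √(ωₙ² − (ζωₙ)²) = √(45 − 2²) = √41 ≈ 6.403 rad/s.

ω_d ≈ 6.403 rad/s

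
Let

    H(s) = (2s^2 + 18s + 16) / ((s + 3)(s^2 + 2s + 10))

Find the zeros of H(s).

s = -8, -1

Set the numerator to zero: 2s^2 + 18s + 16 = 0, i.e. 2·(s^2 + 9s + 8) = 0.
Factoring: (s + 8)(s + 1) = 0.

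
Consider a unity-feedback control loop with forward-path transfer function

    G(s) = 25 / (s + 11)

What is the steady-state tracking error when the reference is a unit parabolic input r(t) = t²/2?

e_ss = ∞

G(s) has no poles at the origin.
This is a Type 0 system; Ka = lim_{s→0} s^2·G(s) = 0, so the steady-state error for a parabola input is infinite.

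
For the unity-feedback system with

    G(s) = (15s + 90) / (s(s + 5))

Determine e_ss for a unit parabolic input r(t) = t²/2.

G(s) has one pole at the origin.
This is a Type 1 system; Ka = lim_{s→0} s^2·G(s) = 0, so the steady-state error for a parabola input is infinite.

e_ss = ∞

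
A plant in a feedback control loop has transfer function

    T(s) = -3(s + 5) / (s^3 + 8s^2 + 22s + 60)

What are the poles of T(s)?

The poles are the roots of the denominator s^3 + 8s^2 + 22s + 60 = 0.
Trying s = -6: the polynomial evaluates to 0, so (s + 6) is a factor.
Dividing out leaves s^2 + 2s + 10 = 0.
The quadratic formula then gives s = -1 ± 3j.

s = -1 ± 3j, -6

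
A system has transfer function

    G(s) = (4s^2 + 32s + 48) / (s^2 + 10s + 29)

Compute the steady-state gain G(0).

Set s = 0: G(0) = (48) / (29) = 48/29.

G(0) = 48/29 ≈ 1.655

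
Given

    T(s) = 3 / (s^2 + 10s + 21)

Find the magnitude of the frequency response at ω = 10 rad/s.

|T(j10)| ≈ 0.02354

Substitute s = j10: numerator = 3, denominator = -79 + j100.
|T(j10)| = |3| / |-79 + j100| = 3 / 127.44 ≈ 0.02354.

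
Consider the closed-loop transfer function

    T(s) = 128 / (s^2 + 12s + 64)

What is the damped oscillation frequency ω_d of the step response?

Comparing s^2 + 12s + 64 to s^2 + 2ζωₙs + ωₙ²: ωₙ = 8 rad/s and ζ = 12/(2·8) = 0.75.
ζωₙ = 12/2 = 6, so ω_d = ωₙ√(1−ζ²) = √(ωₙ² − (ζωₙ)²) = √(64 − 6²) = √28 ≈ 5.292 rad/s.

ω_d ≈ 5.292 rad/s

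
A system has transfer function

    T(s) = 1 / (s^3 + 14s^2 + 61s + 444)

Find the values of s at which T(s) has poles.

The poles are the roots of the denominator s^3 + 14s^2 + 61s + 444 = 0.
Trying s = -12: the polynomial evaluates to 0, so (s + 12) is a factor.
Dividing out leaves s^2 + 2s + 37 = 0.
The quadratic formula then gives s = -1 ± 6j.

s = -1 ± 6j, -12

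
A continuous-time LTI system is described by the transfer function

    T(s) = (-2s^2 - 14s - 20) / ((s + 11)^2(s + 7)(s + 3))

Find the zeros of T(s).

s = -2, -5

Set the numerator to zero: -2s^2 - 14s - 20 = 0, i.e. -2·(s^2 + 7s + 10) = 0.
Factoring: (s + 2)(s + 5) = 0.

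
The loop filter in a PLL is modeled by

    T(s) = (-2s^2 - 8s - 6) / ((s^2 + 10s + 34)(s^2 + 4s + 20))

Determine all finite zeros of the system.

Set the numerator to zero: -2s^2 - 8s - 6 = 0, i.e. -2·(s^2 + 4s + 3) = 0.
Factoring: (s + 1)(s + 3) = 0.

s = -1, -3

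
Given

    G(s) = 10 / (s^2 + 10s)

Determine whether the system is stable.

marginally stable

The denominator s^2 + 10s factors as s(s + 10), giving poles at s = 0, -10.
Since the simple pole(s) at s = 0 lie on the jω-axis with none in the right half-plane, the system is marginally stable.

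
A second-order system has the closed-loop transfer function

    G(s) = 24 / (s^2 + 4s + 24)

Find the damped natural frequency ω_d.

ω_d ≈ 4.472 rad/s

Comparing s^2 + 4s + 24 to s^2 + 2ζωₙs + ωₙ²: ωₙ = √24 ≈ 4.899 rad/s and ζ = 4/(2·√24) ≈ 0.4082.
ζωₙ = 4/2 = 2, so ω_d = ωₙ√(1−ζ²) = √(ωₙ² − (ζωₙ)²) = √(24 − 2²) = √20 ≈ 4.472 rad/s.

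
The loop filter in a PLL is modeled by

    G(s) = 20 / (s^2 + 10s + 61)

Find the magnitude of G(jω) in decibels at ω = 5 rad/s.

|G(j5)|_dB ≈ -9.77 dB

Substitute s = j5: numerator = 20, denominator = 36 + j50.
|G(j5)| = |20| / |36 + j50| = 20 / 61.612 ≈ 0.3246.
In decibels: 20·log₁₀(0.3246) ≈ -9.77 dB.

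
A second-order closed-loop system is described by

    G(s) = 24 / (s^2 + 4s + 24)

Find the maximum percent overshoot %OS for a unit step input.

%OS ≈ 24.5%

Comparing s^2 + 4s + 24 to s^2 + 2ζωₙs + ωₙ²: ωₙ = √24 ≈ 4.899 rad/s and ζ = 4/(2·√24) ≈ 0.4082.
%OS = 100·exp(−πζ/√(1−ζ²)) = 100·exp(−π·0.4082/√(1−0.4082²)) ≈ 24.5%.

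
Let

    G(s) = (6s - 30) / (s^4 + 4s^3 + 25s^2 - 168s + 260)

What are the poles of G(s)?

s = 2 ± j, -4 ± 6j

The poles are the roots of the denominator s^4 + 4s^3 + 25s^2 - 168s + 260 = 0.
No real roots exist; factor into two real quadratics: (s^2 - 4s + 5)(s^2 + 8s + 52) = 0.
Each quadratic gives a conjugate pair via the quadratic formula.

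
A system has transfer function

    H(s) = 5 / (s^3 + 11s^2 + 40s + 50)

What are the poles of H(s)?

s = -3 ± j, -5

The poles are the roots of the denominator s^3 + 11s^2 + 40s + 50 = 0.
Trying s = -5: the polynomial evaluates to 0, so (s + 5) is a factor.
Dividing out leaves s^2 + 6s + 10 = 0.
The quadratic formula then gives s = -3 ± 1j.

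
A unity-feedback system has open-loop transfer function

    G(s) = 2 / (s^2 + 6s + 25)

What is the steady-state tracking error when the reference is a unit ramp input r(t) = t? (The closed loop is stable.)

G(s) has no poles at the origin.
This is a Type 0 system; Kv = lim_{s→0} s·G(s) = 0, so the steady-state error for a ramp input is infinite.

e_ss = ∞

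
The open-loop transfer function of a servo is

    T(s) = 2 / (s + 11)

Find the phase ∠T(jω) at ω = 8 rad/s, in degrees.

At s = j8: numerator = 2, denominator = 11 + j8.
∠T = ∠num − ∠den = 0° − (36.027°) = -36.03°.

∠T(j8) ≈ -36.03°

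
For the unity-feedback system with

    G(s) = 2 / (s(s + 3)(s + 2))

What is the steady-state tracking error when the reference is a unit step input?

e_ss = 0

G(s) has one pole at the origin.
This is a Type 1 system; for a step input the steady-state error is zero.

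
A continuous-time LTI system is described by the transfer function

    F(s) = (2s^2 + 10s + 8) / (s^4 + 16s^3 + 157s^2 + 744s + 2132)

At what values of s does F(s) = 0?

Set the numerator to zero: 2s^2 + 10s + 8 = 0, i.e. 2·(s^2 + 5s + 4) = 0.
Factoring: (s + 4)(s + 1) = 0.

s = -4, -1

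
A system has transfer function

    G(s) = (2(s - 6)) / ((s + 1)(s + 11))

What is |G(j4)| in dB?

|G(j4)|_dB ≈ -10.5 dB

Substitute s = j4: numerator = -12 + j8, denominator = -5 + j48.
|G(j4)| = |-12 + j8| / |-5 + j48| = 14.422 / 48.260 ≈ 0.2988.
In decibels: 20·log₁₀(0.2988) ≈ -10.5 dB.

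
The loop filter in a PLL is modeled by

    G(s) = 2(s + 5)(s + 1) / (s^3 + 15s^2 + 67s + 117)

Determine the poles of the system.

s = -3 ± 2j, -9

The poles are the roots of the denominator s^3 + 15s^2 + 67s + 117 = 0.
Trying s = -9: the polynomial evaluates to 0, so (s + 9) is a factor.
Dividing out leaves s^2 + 6s + 13 = 0.
The quadratic formula then gives s = -3 ± 2j.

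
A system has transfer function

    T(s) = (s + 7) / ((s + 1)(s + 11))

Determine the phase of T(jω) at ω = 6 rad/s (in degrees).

∠T(j6) ≈ -68.55°

At s = j6: numerator = 7 + j6, denominator = -25 + j72.
∠T = ∠num − ∠den = 40.601° − (109.15°) = -68.55°.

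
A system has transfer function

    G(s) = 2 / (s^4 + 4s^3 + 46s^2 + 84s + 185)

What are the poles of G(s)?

s = -1 ± 6j, -1 ± 2j

The poles are the roots of the denominator s^4 + 4s^3 + 46s^2 + 84s + 185 = 0.
No real roots exist; factor into two real quadratics: (s^2 + 2s + 37)(s^2 + 2s + 5) = 0.
Each quadratic gives a conjugate pair via the quadratic formula.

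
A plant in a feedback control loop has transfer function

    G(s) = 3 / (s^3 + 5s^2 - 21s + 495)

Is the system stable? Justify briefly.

unstable

The denominator s^3 + 5s^2 - 21s + 495 factors as (s + 11)(s^2 - 6s + 45), giving poles at s = -11, 3 + 6j, 3 - 6j.
Since the pole(s) at s = 3 + 6j, 3 - 6j lie in the right half-plane, the system is unstable.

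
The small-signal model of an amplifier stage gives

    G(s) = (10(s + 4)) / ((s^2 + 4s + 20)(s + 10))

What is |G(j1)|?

Substitute s = j1: numerator = 40 + j10, denominator = 186 + j59.
|G(j1)| = |40 + j10| / |186 + j59| = 41.231 / 195.13 ≈ 0.2113.

|G(j1)| ≈ 0.2113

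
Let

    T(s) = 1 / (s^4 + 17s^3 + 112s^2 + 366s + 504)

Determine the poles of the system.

s = -4, -3 ± 3j, -7

The poles are the roots of the denominator s^4 + 17s^3 + 112s^2 + 366s + 504 = 0.
Trying s = -4: the polynomial evaluates to 0, so (s + 4) is a factor.
Dividing out leaves s^3 + 13s^2 + 60s + 126 = 0.
This factors further as (s^2 + 6s + 18)(s + 7) = 0.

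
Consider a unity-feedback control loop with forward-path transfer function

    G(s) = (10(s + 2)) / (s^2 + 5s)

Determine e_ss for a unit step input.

G(s) has one pole at the origin.
This is a Type 1 system; for a step input the steady-state error is zero.

e_ss = 0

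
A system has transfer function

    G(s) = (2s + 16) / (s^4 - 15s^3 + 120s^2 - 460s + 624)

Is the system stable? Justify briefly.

The denominator s^4 - 15s^3 + 120s^2 - 460s + 624 factors as (s - 3)(s^2 - 8s + 52)(s - 4), giving poles at s = 3, 4 + 6j, 4 - 6j, 4.
Since the pole(s) at s = 3, 4 + 6j, 4 - 6j, 4 lie in the right half-plane, the system is unstable.

unstable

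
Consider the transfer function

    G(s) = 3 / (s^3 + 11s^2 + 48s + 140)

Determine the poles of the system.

s = -7, -2 + 4j, -2 - 4j

The poles are the roots of the denominator s^3 + 11s^2 + 48s + 140 = 0.
Trying s = -7: the polynomial evaluates to 0, so (s + 7) is a factor.
Dividing out leaves s^2 + 4s + 20 = 0.
The quadratic formula then gives s = -2 ± 4j.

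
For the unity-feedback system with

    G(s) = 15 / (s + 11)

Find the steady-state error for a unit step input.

e_ss = 0.4231

G(s) has no poles at the origin.
This is a Type 0 system. Kp = lim_{s→0} G(s) = 15/11.
e_ss = 1/(1 + Kp) = 1/(1 + 15/11) = 11/26 ≈ 0.4231.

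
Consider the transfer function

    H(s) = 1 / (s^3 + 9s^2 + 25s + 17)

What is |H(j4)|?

|H(j4)| ≈ 0.007576

Substitute s = j4: numerator = 1, denominator = -127 + j36.
|H(j4)| = |1| / |-127 + j36| = 1 / 132.00 ≈ 0.007576.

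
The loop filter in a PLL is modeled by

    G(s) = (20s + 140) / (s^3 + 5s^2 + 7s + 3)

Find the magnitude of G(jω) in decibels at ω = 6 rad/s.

Substitute s = j6: numerator = 140 + j120, denominator = -177 - j174.
|G(j6)| = |140 + j120| / |-177 - j174| = 184.39 / 248.20 ≈ 0.7429.
In decibels: 20·log₁₀(0.7429) ≈ -2.58 dB.

|G(j6)|_dB ≈ -2.58 dB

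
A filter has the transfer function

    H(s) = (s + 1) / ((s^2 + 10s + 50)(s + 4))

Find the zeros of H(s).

Set the numerator to zero: s + 1 = 0.
So s = -1.

s = -1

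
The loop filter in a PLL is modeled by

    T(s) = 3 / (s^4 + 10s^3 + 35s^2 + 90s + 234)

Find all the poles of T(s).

The poles are the roots of the denominator s^4 + 10s^3 + 35s^2 + 90s + 234 = 0.
No real roots exist; factor into two real quadratics: (s^2 + 9)(s^2 + 10s + 26) = 0.
Each quadratic gives a conjugate pair via the quadratic formula.

s = 3j, -3j, -5 + j, -5 - j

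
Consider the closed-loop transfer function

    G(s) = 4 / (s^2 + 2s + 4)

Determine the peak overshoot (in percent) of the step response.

%OS ≈ 16.3%

Comparing s^2 + 2s + 4 to s^2 + 2ζωₙs + ωₙ²: ωₙ = 2 rad/s and ζ = 2/(2·2) = 0.5.
%OS = 100·exp(−πζ/√(1−ζ²)) = 100·exp(−π·0.5/√(1−0.5²)) ≈ 16.3%.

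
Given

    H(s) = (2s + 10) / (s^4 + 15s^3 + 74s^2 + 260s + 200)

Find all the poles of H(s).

The poles are the roots of the denominator s^4 + 15s^3 + 74s^2 + 260s + 200 = 0.
Trying s = -1: the polynomial evaluates to 0, so (s + 1) is a factor.
Dividing out leaves s^3 + 14s^2 + 60s + 200 = 0.
This factors further as (s^2 + 4s + 20)(s + 10) = 0.

s = -2 + 4j, -2 - 4j, -1, -10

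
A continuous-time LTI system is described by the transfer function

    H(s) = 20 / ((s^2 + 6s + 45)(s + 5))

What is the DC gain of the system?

At s = 0 each factor (s + a) contributes a and each (s^2 + bs + c) contributes c.
H(0) = 20·1 / ((45) · (5)) = 20/225 = 4/45.

H(0) = 4/45 ≈ 0.08889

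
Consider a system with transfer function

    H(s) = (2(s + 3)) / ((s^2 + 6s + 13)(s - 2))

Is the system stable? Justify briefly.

unstable

The poles can be read from the denominator factors: s = -3 ± 2j, 2.
Since the pole(s) at s = 2 lie in the right half-plane, the system is unstable.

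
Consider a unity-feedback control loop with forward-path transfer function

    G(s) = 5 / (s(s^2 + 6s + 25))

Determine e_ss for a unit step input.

G(s) has one pole at the origin.
This is a Type 1 system; for a step input the steady-state error is zero.

e_ss = 0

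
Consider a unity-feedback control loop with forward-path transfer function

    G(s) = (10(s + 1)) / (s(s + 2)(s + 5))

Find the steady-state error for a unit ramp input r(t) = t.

G(s) has one pole at the origin.
This is a Type 1 system. Kv = lim_{s→0} s·G(s) = 10/10 = 1.
e_ss = 1/Kv = 1/(1) = 1.

e_ss = 1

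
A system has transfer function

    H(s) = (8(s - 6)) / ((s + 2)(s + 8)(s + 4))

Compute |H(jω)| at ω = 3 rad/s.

|H(j3)| ≈ 0.3484

Substitute s = j3: numerator = -48 + j24, denominator = -62 + j141.
|H(j3)| = |-48 + j24| / |-62 + j141| = 53.666 / 154.03 ≈ 0.3484.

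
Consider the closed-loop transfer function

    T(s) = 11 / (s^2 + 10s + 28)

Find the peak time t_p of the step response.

Comparing s^2 + 10s + 28 to s^2 + 2ζωₙs + ωₙ²: ωₙ = √28 ≈ 5.292 rad/s and ζ = 10/(2·√28) ≈ 0.9449.
ζωₙ = 10/2 = 5, so ω_d = ωₙ√(1−ζ²) = √(ωₙ² − (ζωₙ)²) = √(28 − 5²) = √3 ≈ 1.732 rad/s.
t_p = π/ω_d = π/1.732 ≈ 1.814 s.

t_p ≈ 1.814 s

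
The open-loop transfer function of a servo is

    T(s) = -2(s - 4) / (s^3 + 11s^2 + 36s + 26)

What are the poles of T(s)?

The poles are the roots of the denominator s^3 + 11s^2 + 36s + 26 = 0.
Trying s = -1: the polynomial evaluates to 0, so (s + 1) is a factor.
Dividing out leaves s^2 + 10s + 26 = 0.
The quadratic formula then gives s = -5 ± 1j.

s = -5 + j, -5 - j, -1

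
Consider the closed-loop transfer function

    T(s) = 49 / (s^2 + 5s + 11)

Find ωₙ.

Compare the denominator to the standard form s^2 + 2ζωₙs + ωₙ².
ωₙ² = 11, so ωₙ = √11 ≈ 3.317 rad/s.

ωₙ ≈ 3.317 rad/s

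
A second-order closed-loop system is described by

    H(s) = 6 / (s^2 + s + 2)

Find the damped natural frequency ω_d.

ω_d ≈ 1.323 rad/s

Comparing s^2 + s + 2 to s^2 + 2ζωₙs + ωₙ²: ωₙ = √2 ≈ 1.414 rad/s and ζ = 1/(2·√2) ≈ 0.3536.
ζωₙ = 1/2 = 0.5, so ω_d = ωₙ√(1−ζ²) = √(ωₙ² − (ζωₙ)²) = √(2 − 0.5²) = √1.75 ≈ 1.323 rad/s.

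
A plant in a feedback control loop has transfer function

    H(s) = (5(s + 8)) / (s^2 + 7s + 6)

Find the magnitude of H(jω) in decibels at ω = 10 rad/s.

|H(j10)|_dB ≈ -5.25 dB

Substitute s = j10: numerator = 40 + j50, denominator = -94 + j70.
|H(j10)| = |40 + j50| / |-94 + j70| = 64.031 / 117.20 ≈ 0.5463.
In decibels: 20·log₁₀(0.5463) ≈ -5.25 dB.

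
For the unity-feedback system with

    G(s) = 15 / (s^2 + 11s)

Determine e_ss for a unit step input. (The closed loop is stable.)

e_ss = 0

G(s) has one pole at the origin.
This is a Type 1 system; for a step input the steady-state error is zero.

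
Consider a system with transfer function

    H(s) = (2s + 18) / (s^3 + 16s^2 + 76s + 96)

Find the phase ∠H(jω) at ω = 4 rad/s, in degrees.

∠H(j4) ≈ -99.73°

At s = j4: numerator = 18 + j8, denominator = -160 + j240.
∠H = ∠num − ∠den = 23.962° − (123.69°) = -99.73°.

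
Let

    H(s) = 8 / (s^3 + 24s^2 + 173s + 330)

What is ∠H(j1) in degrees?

∠H(j1) ≈ -29.34°

At s = j1: numerator = 8, denominator = 306 + j172.
∠H = ∠num − ∠den = 0° − (29.340°) = -29.34°.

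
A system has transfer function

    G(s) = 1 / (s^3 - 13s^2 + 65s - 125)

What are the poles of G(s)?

The poles are the roots of the denominator s^3 - 13s^2 + 65s - 125 = 0.
Trying s = 5: the polynomial evaluates to 0, so (s - 5) is a factor.
Dividing out leaves s^2 - 8s + 25 = 0.
The quadratic formula then gives s = 4 ± 3j.

s = 4 ± 3j, 5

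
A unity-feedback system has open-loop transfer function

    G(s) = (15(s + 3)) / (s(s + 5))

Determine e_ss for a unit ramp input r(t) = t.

e_ss = 0.1111

G(s) has one pole at the origin.
This is a Type 1 system. Kv = lim_{s→0} s·G(s) = 45/5 = 9.
e_ss = 1/Kv = 1/(9) = 1/9 ≈ 0.1111.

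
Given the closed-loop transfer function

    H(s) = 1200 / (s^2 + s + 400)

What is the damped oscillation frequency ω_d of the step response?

Comparing s^2 + s + 400 to s^2 + 2ζωₙs + ωₙ²: ωₙ = 20 rad/s and ζ = 1/(2·20) = 0.025.
ζωₙ = 1/2 = 0.5, so ω_d = ωₙ√(1−ζ²) = √(ωₙ² − (ζωₙ)²) = √(400 − 0.5²) = √399.75 ≈ 19.99 rad/s.

ω_d ≈ 19.99 rad/s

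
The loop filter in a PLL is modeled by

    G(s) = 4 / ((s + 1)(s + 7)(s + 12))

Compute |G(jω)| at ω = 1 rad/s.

Substitute s = j1: numerator = 4, denominator = 64 + j102.
|G(j1)| = |4| / |64 + j102| = 4 / 120.42 ≈ 0.03322.

|G(j1)| ≈ 0.03322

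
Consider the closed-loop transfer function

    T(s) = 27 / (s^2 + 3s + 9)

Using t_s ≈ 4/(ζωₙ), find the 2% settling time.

t_s ≈ 2.667 s

Comparing s^2 + 3s + 9 to s^2 + 2ζωₙs + ωₙ²: ωₙ = 3 rad/s and ζ = 3/(2·3) = 0.5.
ζωₙ = 3/2 = 1.5, so t_s ≈ 4/(ζωₙ) = 4/1.5 ≈ 2.667 s.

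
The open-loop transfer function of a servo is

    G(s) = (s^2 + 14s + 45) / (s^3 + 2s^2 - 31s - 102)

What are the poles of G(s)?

s = -4 + j, -4 - j, 6

The poles are the roots of the denominator s^3 + 2s^2 - 31s - 102 = 0.
Trying s = 6: the polynomial evaluates to 0, so (s - 6) is a factor.
Dividing out leaves s^2 + 8s + 17 = 0.
The quadratic formula then gives s = -4 ± 1j.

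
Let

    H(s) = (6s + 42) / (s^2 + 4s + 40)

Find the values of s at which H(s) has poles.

s = -2 ± 6j

The poles are the roots of the denominator s^2 + 4s + 40 = 0.
Using the quadratic formula: s = (-4 ± √(-144))/2 = -2 ± 6j.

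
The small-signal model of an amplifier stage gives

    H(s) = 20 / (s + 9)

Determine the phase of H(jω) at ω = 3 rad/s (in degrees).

At s = j3: numerator = 20, denominator = 9 + j3.
∠H = ∠num − ∠den = 0° − (18.435°) = -18.43°.

∠H(j3) ≈ -18.43°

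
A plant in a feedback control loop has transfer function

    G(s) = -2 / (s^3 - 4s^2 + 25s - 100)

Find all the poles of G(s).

s = 5j, -5j, 4

The poles are the roots of the denominator s^3 - 4s^2 + 25s - 100 = 0.
Trying s = 4: the polynomial evaluates to 0, so (s - 4) is a factor.
Dividing out leaves s^2 + 25 = 0.
The quadratic formula then gives s = 0 ± 5j.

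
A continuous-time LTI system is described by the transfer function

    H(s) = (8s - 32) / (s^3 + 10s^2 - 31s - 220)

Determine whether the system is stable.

The denominator s^3 + 10s^2 - 31s - 220 factors as (s - 5)(s + 11)(s + 4), giving poles at s = 5, -11, -4.
Since the pole(s) at s = 5 lie in the right half-plane, the system is unstable.

unstable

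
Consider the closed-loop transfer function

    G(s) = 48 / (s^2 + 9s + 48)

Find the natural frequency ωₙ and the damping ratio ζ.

ωₙ ≈ 6.928 rad/s, ζ ≈ 0.6495

Compare the denominator to the standard form s^2 + 2ζωₙs + ωₙ².
ωₙ² = 48, so ωₙ = √48 ≈ 6.928 rad/s.
2ζωₙ = 9, so ζ = 9/(2·√48) ≈ 0.6495.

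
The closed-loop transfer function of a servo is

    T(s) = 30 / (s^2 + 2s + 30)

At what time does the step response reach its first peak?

Comparing s^2 + 2s + 30 to s^2 + 2ζωₙs + ωₙ²: ωₙ = √30 ≈ 5.477 rad/s and ζ = 2/(2·√30) ≈ 0.1826.
ζωₙ = 2/2 = 1, so ω_d = ωₙ√(1−ζ²) = √(ωₙ² − (ζωₙ)²) = √(30 − 1²) = √29 ≈ 5.385 rad/s.
t_p = π/ω_d = π/5.385 ≈ 0.5834 s.

t_p ≈ 0.5834 s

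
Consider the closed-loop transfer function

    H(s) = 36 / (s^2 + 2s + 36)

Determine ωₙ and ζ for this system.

Compare the denominator to the standard form s^2 + 2ζωₙs + ωₙ².
ωₙ² = 36, so ωₙ = 6 rad/s.
2ζωₙ = 2, so ζ = 2/(2·6) ≈ 0.1667.
With ζ = 0.1667 the response is underdamped.

ωₙ = 6 rad/s, ζ ≈ 0.1667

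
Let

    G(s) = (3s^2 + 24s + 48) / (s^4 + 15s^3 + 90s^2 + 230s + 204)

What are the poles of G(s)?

The poles are the roots of the denominator s^4 + 15s^3 + 90s^2 + 230s + 204 = 0.
Trying s = -2: the polynomial evaluates to 0, so (s + 2) is a factor.
Dividing out leaves s^3 + 13s^2 + 64s + 102 = 0.
This factors further as (s^2 + 10s + 34)(s + 3) = 0.

s = -2, -5 ± 3j, -3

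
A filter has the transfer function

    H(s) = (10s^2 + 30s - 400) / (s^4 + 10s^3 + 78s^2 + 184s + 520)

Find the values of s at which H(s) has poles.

s = -1 ± 3j, -4 ± 6j

The poles are the roots of the denominator s^4 + 10s^3 + 78s^2 + 184s + 520 = 0.
No real roots exist; factor into two real quadratics: (s^2 + 2s + 10)(s^2 + 8s + 52) = 0.
Each quadratic gives a conjugate pair via the quadratic formula.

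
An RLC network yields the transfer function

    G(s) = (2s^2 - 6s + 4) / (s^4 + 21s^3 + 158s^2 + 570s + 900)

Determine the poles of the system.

The poles are the roots of the denominator s^4 + 21s^3 + 158s^2 + 570s + 900 = 0.
Trying s = -10: the polynomial evaluates to 0, so (s + 10) is a factor.
Dividing out leaves s^3 + 11s^2 + 48s + 90 = 0.
This factors further as (s^2 + 6s + 18)(s + 5) = 0.

s = -10, -3 ± 3j, -5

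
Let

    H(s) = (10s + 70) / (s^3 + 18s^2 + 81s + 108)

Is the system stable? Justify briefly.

stable

The denominator s^3 + 18s^2 + 81s + 108 factors as (s + 12)(s + 3)^2, giving poles at s = -12, -3, -3.
Since all poles lie strictly in the left half-plane, the system is stable.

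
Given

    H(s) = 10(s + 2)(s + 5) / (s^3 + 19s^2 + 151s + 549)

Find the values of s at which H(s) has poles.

s = -5 + 6j, -5 - 6j, -9

The poles are the roots of the denominator s^3 + 19s^2 + 151s + 549 = 0.
Trying s = -9: the polynomial evaluates to 0, so (s + 9) is a factor.
Dividing out leaves s^2 + 10s + 61 = 0.
The quadratic formula then gives s = -5 ± 6j.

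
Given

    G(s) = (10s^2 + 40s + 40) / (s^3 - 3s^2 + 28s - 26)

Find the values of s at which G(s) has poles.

s = 1 + 5j, 1 - 5j, 1

The poles are the roots of the denominator s^3 - 3s^2 + 28s - 26 = 0.
Trying s = 1: the polynomial evaluates to 0, so (s - 1) is a factor.
Dividing out leaves s^2 - 2s + 26 = 0.
The quadratic formula then gives s = 1 ± 5j.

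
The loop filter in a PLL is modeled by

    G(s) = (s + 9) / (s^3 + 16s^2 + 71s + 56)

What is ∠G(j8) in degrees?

∠G(j8) ≈ -135.1°

At s = j8: numerator = 9 + j8, denominator = -968 + j56.
∠G = ∠num − ∠den = 41.634° − (176.69°) = -135.1°.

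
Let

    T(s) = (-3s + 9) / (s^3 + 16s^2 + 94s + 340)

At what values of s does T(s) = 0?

Set the numerator to zero: -3s + 9 = 0, i.e. -3·(s - 3) = 0.
So s = 3.

s = 3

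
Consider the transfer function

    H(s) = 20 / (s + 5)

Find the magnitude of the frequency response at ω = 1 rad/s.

|H(j1)| ≈ 3.922

Substitute s = j1: numerator = 20, denominator = 5 + j1.
|H(j1)| = |20| / |5 + j1| = 20 / 5.0990 ≈ 3.922.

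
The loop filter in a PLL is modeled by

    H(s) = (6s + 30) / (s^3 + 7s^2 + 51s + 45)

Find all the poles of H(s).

s = -1, -3 ± 6j

The poles are the roots of the denominator s^3 + 7s^2 + 51s + 45 = 0.
Trying s = -1: the polynomial evaluates to 0, so (s + 1) is a factor.
Dividing out leaves s^2 + 6s + 45 = 0.
The quadratic formula then gives s = -3 ± 6j.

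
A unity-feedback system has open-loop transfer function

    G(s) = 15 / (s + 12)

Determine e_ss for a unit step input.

e_ss = 0.4444

G(s) has no poles at the origin.
This is a Type 0 system. Kp = lim_{s→0} G(s) = 15/12 = 5/4.
e_ss = 1/(1 + Kp) = 1/(1 + 5/4) = 4/9 ≈ 0.4444.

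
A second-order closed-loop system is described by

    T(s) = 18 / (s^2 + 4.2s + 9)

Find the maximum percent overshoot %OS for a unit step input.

%OS ≈ 4.60%

Comparing s^2 + 4.2s + 9 to s^2 + 2ζωₙs + ωₙ²: ωₙ = 3 rad/s and ζ = 4.2/(2·3) = 0.7.
%OS = 100·exp(−πζ/√(1−ζ²)) = 100·exp(−π·0.7/√(1−0.7²)) ≈ 4.60%.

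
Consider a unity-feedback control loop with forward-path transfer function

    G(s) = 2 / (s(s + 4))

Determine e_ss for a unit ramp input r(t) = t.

G(s) has one pole at the origin.
This is a Type 1 system. Kv = lim_{s→0} s·G(s) = 2/4 = 1/2.
e_ss = 1/Kv = 1/(1/2) = 2.

e_ss = 2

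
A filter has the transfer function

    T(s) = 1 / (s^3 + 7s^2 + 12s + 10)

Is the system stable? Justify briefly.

stable

The denominator s^3 + 7s^2 + 12s + 10 factors as (s^2 + 2s + 2)(s + 5), giving poles at s = -1 ± j, -5.
Since all poles lie strictly in the left half-plane, the system is stable.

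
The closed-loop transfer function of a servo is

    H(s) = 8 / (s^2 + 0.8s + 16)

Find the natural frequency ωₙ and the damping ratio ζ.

ωₙ = 4 rad/s, ζ = 0.1

Compare the denominator to the standard form s^2 + 2ζωₙs + ωₙ².
ωₙ² = 16, so ωₙ = 4 rad/s.
2ζωₙ = 0.8, so ζ = 0.8/(2·4) = 0.1.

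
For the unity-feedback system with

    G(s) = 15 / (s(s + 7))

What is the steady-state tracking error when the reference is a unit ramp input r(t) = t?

e_ss = 0.4667

G(s) has one pole at the origin.
This is a Type 1 system. Kv = lim_{s→0} s·G(s) = 15/7.
e_ss = 1/Kv = 1/(15/7) = 7/15 ≈ 0.4667.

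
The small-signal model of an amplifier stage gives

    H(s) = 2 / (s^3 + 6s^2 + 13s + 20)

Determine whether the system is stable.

The denominator s^3 + 6s^2 + 13s + 20 factors as (s + 4)(s^2 + 2s + 5), giving poles at s = -4, -1 + 2j, -1 - 2j.
Since all poles lie strictly in the left half-plane, the system is stable.

stable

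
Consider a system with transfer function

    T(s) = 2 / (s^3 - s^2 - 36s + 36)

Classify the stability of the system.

The denominator s^3 - s^2 - 36s + 36 factors as (s - 6)(s - 1)(s + 6), giving poles at s = 6, 1, -6.
Since the pole(s) at s = 6, 1 lie in the right half-plane, the system is unstable.

unstable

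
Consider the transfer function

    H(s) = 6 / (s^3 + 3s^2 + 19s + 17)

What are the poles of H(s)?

The poles are the roots of the denominator s^3 + 3s^2 + 19s + 17 = 0.
Trying s = -1: the polynomial evaluates to 0, so (s + 1) is a factor.
Dividing out leaves s^2 + 2s + 17 = 0.
The quadratic formula then gives s = -1 ± 4j.

s = -1 + 4j, -1 - 4j, -1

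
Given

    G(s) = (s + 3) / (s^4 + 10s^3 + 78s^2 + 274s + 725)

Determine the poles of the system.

The poles are the roots of the denominator s^4 + 10s^3 + 78s^2 + 274s + 725 = 0.
No real roots exist; factor into two real quadratics: (s^2 + 6s + 25)(s^2 + 4s + 29) = 0.
Each quadratic gives a conjugate pair via the quadratic formula.

s = -3 ± 4j, -2 ± 5j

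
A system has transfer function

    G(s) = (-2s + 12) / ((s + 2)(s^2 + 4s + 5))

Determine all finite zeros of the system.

s = 6

Set the numerator to zero: -2s + 12 = 0, i.e. -2·(s - 6) = 0.
So s = 6.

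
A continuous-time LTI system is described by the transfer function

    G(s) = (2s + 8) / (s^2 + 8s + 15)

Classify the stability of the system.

stable

The denominator s^2 + 8s + 15 factors as (s + 5)(s + 3), giving poles at s = -5, -3.
Since all poles lie strictly in the left half-plane, the system is stable.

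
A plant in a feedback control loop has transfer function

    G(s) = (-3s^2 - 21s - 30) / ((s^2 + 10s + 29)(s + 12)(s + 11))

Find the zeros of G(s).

Set the numerator to zero: -3s^2 - 21s - 30 = 0, i.e. -3·(s^2 + 7s + 10) = 0.
Factoring: (s + 2)(s + 5) = 0.

s = -2, -5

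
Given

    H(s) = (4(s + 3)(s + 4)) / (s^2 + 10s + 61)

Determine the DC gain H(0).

H(0) = 48/61 ≈ 0.7869

Set s = 0: H(0) = (48) / (61) = 48/61.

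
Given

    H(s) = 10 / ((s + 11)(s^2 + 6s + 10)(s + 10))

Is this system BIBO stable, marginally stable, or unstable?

stable

The poles can be read from the denominator factors: s = -11, -3 + j, -3 - j, -10.
Since all poles lie strictly in the left half-plane, the system is stable.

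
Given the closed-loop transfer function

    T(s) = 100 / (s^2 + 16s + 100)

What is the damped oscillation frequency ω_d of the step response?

ω_d = 6 rad/s

Comparing s^2 + 16s + 100 to s^2 + 2ζωₙs + ωₙ²: ωₙ = 10 rad/s and ζ = 16/(2·10) = 0.8.
ζωₙ = 16/2 = 8, so ω_d = ωₙ√(1−ζ²) = √(ωₙ² − (ζωₙ)²) = √(100 − 8²) = √36 = 6 rad/s.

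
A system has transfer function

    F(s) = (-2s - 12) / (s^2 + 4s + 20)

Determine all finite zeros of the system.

s = -6

Set the numerator to zero: -2s - 12 = 0, i.e. -2·(s + 6) = 0.
So s = -6.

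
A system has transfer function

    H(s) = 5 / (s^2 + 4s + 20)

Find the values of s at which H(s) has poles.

s = -2 ± 4j

The poles are the roots of the denominator s^2 + 4s + 20 = 0.
Using the quadratic formula: s = (-4 ± √(-64))/2 = -2 ± 4j.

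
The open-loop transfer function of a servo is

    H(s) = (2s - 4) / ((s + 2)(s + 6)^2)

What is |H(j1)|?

Substitute s = j1: numerator = -4 + j2, denominator = 58 + j59.
|H(j1)| = |-4 + j2| / |58 + j59| = 4.4721 / 82.735 ≈ 0.05405.

|H(j1)| ≈ 0.05405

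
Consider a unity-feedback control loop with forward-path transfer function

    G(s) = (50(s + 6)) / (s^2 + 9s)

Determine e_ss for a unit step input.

G(s) has one pole at the origin.
This is a Type 1 system; for a step input the steady-state error is zero.

e_ss = 0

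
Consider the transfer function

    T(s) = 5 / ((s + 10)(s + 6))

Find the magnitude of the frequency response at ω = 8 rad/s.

|T(j8)| ≈ 0.03904

Substitute s = j8: numerator = 5, denominator = -4 + j128.
|T(j8)| = |5| / |-4 + j128| = 5 / 128.06 ≈ 0.03904.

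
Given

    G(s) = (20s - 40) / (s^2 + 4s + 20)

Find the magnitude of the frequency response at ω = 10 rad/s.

Substitute s = j10: numerator = -40 + j200, denominator = -80 + j40.
|G(j10)| = |-40 + j200| / |-80 + j40| = 203.96 / 89.443 ≈ 2.280.

|G(j10)| ≈ 2.280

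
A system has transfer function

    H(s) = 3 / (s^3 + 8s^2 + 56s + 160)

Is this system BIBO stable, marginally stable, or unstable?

stable

The denominator s^3 + 8s^2 + 56s + 160 factors as (s + 4)(s^2 + 4s + 40), giving poles at s = -4, -2 ± 6j.
Since all poles lie strictly in the left half-plane, the system is stable.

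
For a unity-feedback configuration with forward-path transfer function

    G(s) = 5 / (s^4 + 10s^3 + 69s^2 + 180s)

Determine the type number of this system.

Factor s from the denominator: s^4 + 10s^3 + 69s^2 + 180s = s·(s^3 + 10s^2 + 69s + 180).
There is 1 pole at the origin, so the system is Type 1.

Type 1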